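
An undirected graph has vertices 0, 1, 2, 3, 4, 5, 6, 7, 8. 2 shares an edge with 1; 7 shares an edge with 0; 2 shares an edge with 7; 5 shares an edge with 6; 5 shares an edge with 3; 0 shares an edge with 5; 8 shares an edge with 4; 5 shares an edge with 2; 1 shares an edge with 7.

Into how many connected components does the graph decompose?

From 0: component {0, 1, 2, 3, 5, 6, 7}.
From 4: component {4, 8}.
That's 2 components.

2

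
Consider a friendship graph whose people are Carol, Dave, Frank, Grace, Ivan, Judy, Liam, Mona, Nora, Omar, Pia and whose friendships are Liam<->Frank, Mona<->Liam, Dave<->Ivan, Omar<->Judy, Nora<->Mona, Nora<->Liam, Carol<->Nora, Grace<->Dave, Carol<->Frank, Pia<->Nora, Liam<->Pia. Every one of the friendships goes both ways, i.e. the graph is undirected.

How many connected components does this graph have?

From Carol: component {Carol, Frank, Liam, Mona, Nora, Pia}.
From Dave: component {Dave, Grace, Ivan}.
From Judy: component {Judy, Omar}.
That's 3 components.

3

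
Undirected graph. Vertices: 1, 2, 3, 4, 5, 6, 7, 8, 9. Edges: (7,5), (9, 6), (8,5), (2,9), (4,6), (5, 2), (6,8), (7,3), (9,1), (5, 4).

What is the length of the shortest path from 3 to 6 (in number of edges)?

4

Distance 0: 3.
Distance 1: 7.
Distance 2: 5.
Distance 3: 2, 4, 8.
Distance 4: 6, 9 — contains 6.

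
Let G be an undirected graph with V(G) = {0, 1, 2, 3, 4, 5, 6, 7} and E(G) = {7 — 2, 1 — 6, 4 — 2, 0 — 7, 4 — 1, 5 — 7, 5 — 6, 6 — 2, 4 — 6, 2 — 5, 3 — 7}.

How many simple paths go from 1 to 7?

13

1–4–2–5–7
1–4–2–6–5–7
1–4–2–7
1–4–6–2–5–7
1–4–6–2–7
1–4–6–5–2–7
1–4–6–5–7
1–6–2–5–7
1–6–2–7
1–6–4–2–5–7
1–6–4–2–7
1–6–5–2–7
1–6–5–7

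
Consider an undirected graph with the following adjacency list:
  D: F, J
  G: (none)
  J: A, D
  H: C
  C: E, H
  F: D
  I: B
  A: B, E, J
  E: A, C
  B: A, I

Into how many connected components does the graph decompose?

2

From A: component {A, B, C, D, E, F, H, I, J}.
From G: component {G}.
That's 2 components.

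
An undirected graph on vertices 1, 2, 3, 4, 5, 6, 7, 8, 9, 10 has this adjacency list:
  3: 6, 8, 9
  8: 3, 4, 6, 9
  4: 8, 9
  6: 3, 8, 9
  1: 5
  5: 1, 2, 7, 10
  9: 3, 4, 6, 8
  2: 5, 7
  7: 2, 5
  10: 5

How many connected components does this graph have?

From 1: component {1, 2, 5, 7, 10}.
From 3: component {3, 4, 6, 8, 9}.
That's 2 components.

2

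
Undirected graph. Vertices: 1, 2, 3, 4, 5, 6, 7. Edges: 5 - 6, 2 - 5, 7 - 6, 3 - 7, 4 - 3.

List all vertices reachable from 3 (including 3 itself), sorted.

Start at 3.
Its neighbours: 4, 7.
Then their neighbours: 6.
Then next layer: 5.
Then next layer: 2.
Nothing further is reachable.

2, 3, 4, 5, 6, 7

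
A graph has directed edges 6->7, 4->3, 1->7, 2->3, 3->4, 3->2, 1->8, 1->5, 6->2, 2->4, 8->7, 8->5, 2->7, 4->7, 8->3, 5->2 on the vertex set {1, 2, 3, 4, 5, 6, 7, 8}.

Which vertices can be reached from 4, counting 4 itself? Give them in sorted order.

2, 3, 4, 7

Start at 4.
Its neighbours: 3, 7.
Then their neighbours: 2.
Nothing further is reachable.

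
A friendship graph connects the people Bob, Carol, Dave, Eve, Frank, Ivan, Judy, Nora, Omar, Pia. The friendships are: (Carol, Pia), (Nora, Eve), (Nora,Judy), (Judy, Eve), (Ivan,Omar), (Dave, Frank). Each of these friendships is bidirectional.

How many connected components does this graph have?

From Bob: component {Bob}.
From Carol: component {Carol, Pia}.
From Dave: component {Dave, Frank}.
From Eve: component {Eve, Judy, Nora}.
From Ivan: component {Ivan, Omar}.
That's 5 components.

5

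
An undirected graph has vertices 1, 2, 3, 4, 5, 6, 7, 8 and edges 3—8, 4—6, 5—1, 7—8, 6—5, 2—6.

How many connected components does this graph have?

2

From 1: component {1, 2, 4, 5, 6}.
From 3: component {3, 7, 8}.
That's 2 components.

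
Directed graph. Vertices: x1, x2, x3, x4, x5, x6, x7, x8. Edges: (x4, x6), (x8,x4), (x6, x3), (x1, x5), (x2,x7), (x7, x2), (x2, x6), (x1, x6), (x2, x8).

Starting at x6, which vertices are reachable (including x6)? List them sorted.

Start at x6.
Its neighbours: x3.
Nothing further is reachable.

x3, x6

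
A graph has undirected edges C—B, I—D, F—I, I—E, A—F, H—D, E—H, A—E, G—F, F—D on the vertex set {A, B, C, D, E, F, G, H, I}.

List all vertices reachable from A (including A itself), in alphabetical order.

Start at A.
Its neighbours: E, F.
Then their neighbours: D, G, H, I.
Nothing further is reachable.

A, D, E, F, G, H, I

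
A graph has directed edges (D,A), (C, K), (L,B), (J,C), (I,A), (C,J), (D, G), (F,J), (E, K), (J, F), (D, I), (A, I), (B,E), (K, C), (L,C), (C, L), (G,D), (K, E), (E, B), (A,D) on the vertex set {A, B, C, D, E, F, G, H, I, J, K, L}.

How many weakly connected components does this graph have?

From A: component {A, D, G, I}.
From B: component {B, C, E, F, J, K, L}.
From H: component {H}.
That's 3 components.

3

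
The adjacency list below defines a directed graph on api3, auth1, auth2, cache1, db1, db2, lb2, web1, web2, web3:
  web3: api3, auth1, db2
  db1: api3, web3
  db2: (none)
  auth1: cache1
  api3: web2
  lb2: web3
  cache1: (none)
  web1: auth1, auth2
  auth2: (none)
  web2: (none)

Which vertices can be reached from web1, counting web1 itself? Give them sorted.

Start at web1.
Its neighbours: auth1, auth2.
Then their neighbours: cache1.
Nothing further is reachable.

auth1, auth2, cache1, web1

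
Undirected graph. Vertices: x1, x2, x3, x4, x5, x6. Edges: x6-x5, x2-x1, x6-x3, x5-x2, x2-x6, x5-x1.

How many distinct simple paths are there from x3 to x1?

4

x3–x6–x2–x1
x3–x6–x2–x5–x1
x3–x6–x5–x1
x3–x6–x5–x2–x1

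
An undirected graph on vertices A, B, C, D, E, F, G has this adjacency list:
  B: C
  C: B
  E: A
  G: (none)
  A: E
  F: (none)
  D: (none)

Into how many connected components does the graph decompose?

From A: component {A, E}.
From B: component {B, C}.
From D: component {D}.
From F: component {F}.
From G: component {G}.
That's 5 components.

5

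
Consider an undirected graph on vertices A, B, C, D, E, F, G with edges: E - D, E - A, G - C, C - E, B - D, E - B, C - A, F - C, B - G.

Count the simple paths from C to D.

6

C–A–E–B–D
C–A–E–D
C–E–B–D
C–E–D
C–G–B–D
C–G–B–E–D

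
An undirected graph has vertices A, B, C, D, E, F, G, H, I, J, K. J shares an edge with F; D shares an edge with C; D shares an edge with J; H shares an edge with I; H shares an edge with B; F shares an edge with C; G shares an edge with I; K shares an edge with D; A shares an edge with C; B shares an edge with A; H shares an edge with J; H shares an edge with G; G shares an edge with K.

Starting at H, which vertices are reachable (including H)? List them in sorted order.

A, B, C, D, F, G, H, I, J, K

Start at H.
Its neighbours: B, G, I, J.
Then their neighbours: A, D, F, K.
Then next layer: C.
Nothing further is reachable.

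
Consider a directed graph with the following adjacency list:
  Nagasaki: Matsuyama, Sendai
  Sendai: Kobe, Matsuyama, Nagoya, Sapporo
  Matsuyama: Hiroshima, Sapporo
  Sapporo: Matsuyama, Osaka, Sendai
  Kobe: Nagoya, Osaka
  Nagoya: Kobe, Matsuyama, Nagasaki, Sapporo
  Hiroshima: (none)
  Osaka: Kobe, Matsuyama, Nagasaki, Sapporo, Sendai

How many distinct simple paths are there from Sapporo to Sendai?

4

Sapporo→Osaka→Kobe→Nagoya→Nagasaki→Sendai
Sapporo→Osaka→Nagasaki→Sendai
Sapporo→Osaka→Sendai
Sapporo→Sendai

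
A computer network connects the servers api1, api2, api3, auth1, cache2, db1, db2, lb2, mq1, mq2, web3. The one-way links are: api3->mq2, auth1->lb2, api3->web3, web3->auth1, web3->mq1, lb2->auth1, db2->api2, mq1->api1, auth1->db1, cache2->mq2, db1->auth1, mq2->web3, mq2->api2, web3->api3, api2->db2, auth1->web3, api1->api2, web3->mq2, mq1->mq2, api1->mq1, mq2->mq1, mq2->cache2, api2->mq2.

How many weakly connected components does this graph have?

From api1: component {api1, api2, api3, auth1, cache2, db1, db2, lb2, mq1, mq2, web3}.
That's 1 component.

1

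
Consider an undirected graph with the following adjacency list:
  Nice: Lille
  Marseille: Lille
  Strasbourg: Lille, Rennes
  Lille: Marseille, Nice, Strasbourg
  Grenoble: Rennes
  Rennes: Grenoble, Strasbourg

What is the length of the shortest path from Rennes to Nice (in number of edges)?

Distance 0: Rennes.
Distance 1: Grenoble, Strasbourg.
Distance 2: Lille.
Distance 3: Marseille, Nice — contains Nice.

3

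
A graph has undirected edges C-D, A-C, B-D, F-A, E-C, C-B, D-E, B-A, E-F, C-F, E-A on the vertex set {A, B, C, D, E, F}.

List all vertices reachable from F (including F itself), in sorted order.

A, B, C, D, E, F

Start at F.
Its neighbours: A, C, E.
Then their neighbours: B, D.
Every vertex is now reached.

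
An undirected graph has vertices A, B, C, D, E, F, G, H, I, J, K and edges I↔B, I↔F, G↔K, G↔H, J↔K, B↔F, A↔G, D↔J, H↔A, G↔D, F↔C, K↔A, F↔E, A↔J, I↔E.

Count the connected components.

2

From A: component {A, D, G, H, J, K}.
From B: component {B, C, E, F, I}.
That's 2 components.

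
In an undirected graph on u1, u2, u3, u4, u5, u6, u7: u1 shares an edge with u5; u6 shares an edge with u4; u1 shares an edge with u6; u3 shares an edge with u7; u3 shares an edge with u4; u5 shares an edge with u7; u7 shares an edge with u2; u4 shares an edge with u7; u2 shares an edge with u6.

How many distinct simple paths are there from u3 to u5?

7

u3–u4–u6–u1–u5
u3–u4–u6–u2–u7–u5
u3–u4–u7–u2–u6–u1–u5
u3–u4–u7–u5
u3–u7–u2–u6–u1–u5
u3–u7–u4–u6–u1–u5
u3–u7–u5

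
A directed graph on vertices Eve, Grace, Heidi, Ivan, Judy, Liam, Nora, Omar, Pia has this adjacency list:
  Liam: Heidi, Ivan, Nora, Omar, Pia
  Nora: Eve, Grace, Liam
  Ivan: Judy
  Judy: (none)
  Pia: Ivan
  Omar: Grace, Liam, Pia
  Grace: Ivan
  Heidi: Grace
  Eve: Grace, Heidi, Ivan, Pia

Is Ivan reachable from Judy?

No

Judy has no outgoing edges, so nothing is reachable from it.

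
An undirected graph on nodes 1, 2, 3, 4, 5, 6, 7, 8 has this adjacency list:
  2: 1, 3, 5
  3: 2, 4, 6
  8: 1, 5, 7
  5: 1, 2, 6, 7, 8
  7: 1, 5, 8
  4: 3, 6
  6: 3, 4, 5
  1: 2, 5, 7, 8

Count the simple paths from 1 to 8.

11

1–2–3–4–6–5–7–8
1–2–3–4–6–5–8
1–2–3–6–5–7–8
1–2–3–6–5–8
1–2–5–7–8
1–2–5–8
1–5–7–8
1–5–8
1–7–5–8
1–7–8
1–8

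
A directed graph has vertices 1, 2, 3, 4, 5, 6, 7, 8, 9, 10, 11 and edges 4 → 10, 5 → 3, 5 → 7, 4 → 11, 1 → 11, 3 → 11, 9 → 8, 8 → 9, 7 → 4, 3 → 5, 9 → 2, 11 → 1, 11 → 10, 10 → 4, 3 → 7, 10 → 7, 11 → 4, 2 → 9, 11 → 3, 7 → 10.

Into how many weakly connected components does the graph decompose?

From 1: component {1, 3, 4, 5, 7, 10, 11}.
From 2: component {2, 8, 9}.
From 6: component {6}.
That's 3 components.

3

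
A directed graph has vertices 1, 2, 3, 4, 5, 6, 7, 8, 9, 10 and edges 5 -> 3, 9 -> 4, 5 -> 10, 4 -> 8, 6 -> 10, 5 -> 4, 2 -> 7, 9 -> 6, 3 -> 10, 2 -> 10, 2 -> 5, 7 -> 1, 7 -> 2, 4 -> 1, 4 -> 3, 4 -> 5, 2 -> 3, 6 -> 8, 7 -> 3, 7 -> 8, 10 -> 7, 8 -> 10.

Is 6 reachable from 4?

No

Explore from 4.
Distance 1: reach 1, 3, 5, 8.
Distance 2: reach 10.
Distance 3: reach 7.
Distance 4: reach 2.
The search from 4 is exhausted; no directed path reaches 6.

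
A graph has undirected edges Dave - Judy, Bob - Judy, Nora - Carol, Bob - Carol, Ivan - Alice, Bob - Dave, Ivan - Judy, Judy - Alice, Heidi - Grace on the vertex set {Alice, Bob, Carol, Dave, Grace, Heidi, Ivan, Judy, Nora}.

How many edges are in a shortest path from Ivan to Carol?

Distance 0: Ivan.
Distance 1: Alice, Judy.
Distance 2: Bob, Dave.
Distance 3: Carol — contains Carol.

3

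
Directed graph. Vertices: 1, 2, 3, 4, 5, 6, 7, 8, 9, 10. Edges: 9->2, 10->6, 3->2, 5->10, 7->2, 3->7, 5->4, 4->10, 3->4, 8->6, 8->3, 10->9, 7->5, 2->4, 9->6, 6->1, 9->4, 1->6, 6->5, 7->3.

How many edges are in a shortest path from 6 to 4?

Distance 0: 6.
Distance 1: 1, 5.
Distance 2: 4, 10 — contains 4.

2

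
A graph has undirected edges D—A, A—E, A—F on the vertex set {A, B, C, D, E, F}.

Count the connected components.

From A: component {A, D, E, F}.
From B: component {B}.
From C: component {C}.
That's 3 components.

3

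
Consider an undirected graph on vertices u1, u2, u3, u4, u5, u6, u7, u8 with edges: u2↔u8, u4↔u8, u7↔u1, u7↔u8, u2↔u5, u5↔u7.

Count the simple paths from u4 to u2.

u4–u8–u2
u4–u8–u7–u5–u2

2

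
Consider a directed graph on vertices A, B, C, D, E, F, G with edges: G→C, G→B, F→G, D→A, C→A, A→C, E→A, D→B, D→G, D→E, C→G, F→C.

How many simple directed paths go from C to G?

1

C→G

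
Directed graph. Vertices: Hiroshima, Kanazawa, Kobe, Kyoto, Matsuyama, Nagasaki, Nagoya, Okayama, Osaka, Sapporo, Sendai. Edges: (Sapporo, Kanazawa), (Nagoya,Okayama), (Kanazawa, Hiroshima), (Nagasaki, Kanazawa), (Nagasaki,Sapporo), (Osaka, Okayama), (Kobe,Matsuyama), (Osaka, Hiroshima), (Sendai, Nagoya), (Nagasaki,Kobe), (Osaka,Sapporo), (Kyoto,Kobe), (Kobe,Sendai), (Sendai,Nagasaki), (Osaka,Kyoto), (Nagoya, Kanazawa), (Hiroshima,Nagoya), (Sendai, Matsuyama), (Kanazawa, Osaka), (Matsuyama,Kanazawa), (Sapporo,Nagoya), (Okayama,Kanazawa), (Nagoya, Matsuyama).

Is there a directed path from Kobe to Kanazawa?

Explore from Kobe.
Distance 1: reach Matsuyama, Sendai.
Distance 2: reach Kanazawa, Nagasaki, Nagoya.
Found Kanazawa.

Yes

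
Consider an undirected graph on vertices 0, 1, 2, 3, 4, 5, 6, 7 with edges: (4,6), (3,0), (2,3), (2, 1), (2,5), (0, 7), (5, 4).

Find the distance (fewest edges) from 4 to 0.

4

Distance 0: 4.
Distance 1: 5, 6.
Distance 2: 2.
Distance 3: 1, 3.
Distance 4: 0 — contains 0.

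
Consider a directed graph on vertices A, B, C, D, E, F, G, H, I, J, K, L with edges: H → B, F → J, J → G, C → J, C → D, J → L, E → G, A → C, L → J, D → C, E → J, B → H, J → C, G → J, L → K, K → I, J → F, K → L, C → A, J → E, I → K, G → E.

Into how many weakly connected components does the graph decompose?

From A: component {A, C, D, E, F, G, I, J, K, L}.
From B: component {B, H}.
That's 2 components.

2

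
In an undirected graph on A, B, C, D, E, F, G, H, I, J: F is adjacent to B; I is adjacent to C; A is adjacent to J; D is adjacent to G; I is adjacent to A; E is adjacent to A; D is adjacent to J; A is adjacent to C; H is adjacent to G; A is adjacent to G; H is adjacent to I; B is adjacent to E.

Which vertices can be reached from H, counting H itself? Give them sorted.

A, B, C, D, E, F, G, H, I, J

Start at H.
Its neighbours: G, I.
Then their neighbours: A, C, D.
Then next layer: E, J.
Then next layer: B.
Then next layer: F.
Every vertex is now reached.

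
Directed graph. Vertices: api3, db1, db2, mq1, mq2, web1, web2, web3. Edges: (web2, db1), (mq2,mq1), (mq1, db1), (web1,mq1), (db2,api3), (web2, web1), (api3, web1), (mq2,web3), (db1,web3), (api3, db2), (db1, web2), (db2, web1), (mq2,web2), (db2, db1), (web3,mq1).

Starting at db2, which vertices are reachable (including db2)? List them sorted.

api3, db1, db2, mq1, web1, web2, web3

Start at db2.
Its neighbours: api3, db1, web1.
Then their neighbours: mq1, web2, web3.
Nothing further is reachable.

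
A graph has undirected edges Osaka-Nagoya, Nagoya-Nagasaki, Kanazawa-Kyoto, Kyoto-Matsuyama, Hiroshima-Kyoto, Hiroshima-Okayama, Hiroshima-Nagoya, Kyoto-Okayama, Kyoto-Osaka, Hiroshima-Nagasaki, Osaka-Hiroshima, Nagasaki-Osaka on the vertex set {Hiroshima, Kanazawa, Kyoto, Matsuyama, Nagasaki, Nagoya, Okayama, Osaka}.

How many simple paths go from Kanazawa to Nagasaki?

Kanazawa–Kyoto–Hiroshima–Nagasaki
Kanazawa–Kyoto–Hiroshima–Nagoya–Nagasaki
Kanazawa–Kyoto–Hiroshima–Nagoya–Osaka–Nagasaki
Kanazawa–Kyoto–Hiroshima–Osaka–Nagasaki
Kanazawa–Kyoto–Hiroshima–Osaka–Nagoya–Nagasaki
Kanazawa–Kyoto–Okayama–Hiroshima–Nagasaki
Kanazawa–Kyoto–Okayama–Hiroshima–Nagoya–Nagasaki
Kanazawa–Kyoto–Okayama–Hiroshima–Nagoya–Osaka–Nagasaki
Kanazawa–Kyoto–Okayama–Hiroshima–Osaka–Nagasaki
Kanazawa–Kyoto–Okayama–Hiroshima–Osaka–Nagoya–Nagasaki
Kanazawa–Kyoto–Osaka–Hiroshima–Nagasaki
Kanazawa–Kyoto–Osaka–Hiroshima–Nagoya–Nagasaki
Kanazawa–Kyoto–Osaka–Nagasaki
Kanazawa–Kyoto–Osaka–Nagoya–Hiroshima–Nagasaki
Kanazawa–Kyoto–Osaka–Nagoya–Nagasaki

15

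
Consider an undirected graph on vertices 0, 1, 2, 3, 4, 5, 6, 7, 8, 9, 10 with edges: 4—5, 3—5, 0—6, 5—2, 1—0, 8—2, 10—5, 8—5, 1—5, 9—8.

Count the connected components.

From 0: component {0, 1, 2, 3, 4, 5, 6, 8, 9, 10}.
From 7: component {7}.
That's 2 components.

2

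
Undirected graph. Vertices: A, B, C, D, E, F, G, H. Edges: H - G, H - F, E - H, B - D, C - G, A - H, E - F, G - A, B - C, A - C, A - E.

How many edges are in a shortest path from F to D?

5

Distance 0: F.
Distance 1: E, H.
Distance 2: A, G.
Distance 3: C.
Distance 4: B.
Distance 5: D — contains D.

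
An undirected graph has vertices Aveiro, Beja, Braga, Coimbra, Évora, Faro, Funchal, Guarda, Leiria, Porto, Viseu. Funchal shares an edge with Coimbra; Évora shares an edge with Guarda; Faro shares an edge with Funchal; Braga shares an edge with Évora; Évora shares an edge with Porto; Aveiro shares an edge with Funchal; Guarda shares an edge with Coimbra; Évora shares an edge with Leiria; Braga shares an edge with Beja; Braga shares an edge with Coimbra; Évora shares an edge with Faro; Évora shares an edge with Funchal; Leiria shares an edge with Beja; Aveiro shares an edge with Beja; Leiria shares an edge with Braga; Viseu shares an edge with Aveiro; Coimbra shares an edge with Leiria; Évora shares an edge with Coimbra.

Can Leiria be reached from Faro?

Explore from Faro.
Distance 1: reach Évora, Funchal.
Distance 2: reach Aveiro, Braga, Coimbra, Guarda, Leiria, Porto.
Found Leiria.

Yes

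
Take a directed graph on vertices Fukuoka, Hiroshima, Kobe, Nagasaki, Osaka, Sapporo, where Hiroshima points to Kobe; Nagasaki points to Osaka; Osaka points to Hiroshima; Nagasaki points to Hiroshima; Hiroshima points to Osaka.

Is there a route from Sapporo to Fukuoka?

No

Sapporo has no outgoing edges, so nothing is reachable from it.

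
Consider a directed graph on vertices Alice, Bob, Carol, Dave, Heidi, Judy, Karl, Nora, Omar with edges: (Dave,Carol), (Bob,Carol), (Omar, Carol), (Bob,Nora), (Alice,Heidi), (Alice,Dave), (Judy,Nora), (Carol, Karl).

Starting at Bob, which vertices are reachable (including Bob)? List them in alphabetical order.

Bob, Carol, Karl, Nora

Start at Bob.
Its neighbours: Carol, Nora.
Then their neighbours: Karl.
Nothing further is reachable.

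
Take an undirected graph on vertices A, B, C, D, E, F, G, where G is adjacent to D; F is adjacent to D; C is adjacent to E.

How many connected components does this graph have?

From A: component {A}.
From B: component {B}.
From C: component {C, E}.
From D: component {D, F, G}.
That's 4 components.

4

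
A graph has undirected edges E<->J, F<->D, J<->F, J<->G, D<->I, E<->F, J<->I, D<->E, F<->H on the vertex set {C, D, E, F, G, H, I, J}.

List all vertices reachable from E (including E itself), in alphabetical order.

D, E, F, G, H, I, J

Start at E.
Its neighbours: D, F, J.
Then their neighbours: G, H, I.
Nothing further is reachable.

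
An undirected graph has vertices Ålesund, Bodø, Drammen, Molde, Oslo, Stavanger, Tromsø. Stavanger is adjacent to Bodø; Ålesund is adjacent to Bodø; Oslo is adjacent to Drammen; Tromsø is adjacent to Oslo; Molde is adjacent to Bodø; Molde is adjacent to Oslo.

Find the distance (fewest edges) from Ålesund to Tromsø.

4

Distance 0: Ålesund.
Distance 1: Bodø.
Distance 2: Molde, Stavanger.
Distance 3: Oslo.
Distance 4: Drammen, Tromsø — contains Tromsø.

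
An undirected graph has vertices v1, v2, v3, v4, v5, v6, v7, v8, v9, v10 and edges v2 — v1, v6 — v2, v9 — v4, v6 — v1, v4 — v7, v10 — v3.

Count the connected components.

From v1: component {v1, v2, v6}.
From v3: component {v3, v10}.
From v4: component {v4, v7, v9}.
From v5: component {v5}.
From v8: component {v8}.
That's 5 components.

5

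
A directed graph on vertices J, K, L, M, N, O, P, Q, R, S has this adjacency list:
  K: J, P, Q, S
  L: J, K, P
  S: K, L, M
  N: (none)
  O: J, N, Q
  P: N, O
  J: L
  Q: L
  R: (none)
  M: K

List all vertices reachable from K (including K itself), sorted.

J, K, L, M, N, O, P, Q, S

Start at K.
Its neighbours: J, P, Q, S.
Then their neighbours: L, M, N, O.
Nothing further is reachable.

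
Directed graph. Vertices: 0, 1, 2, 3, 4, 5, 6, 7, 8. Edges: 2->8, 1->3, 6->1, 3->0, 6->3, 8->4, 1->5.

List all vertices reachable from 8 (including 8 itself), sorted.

Start at 8.
Its neighbours: 4.
Nothing further is reachable.

4, 8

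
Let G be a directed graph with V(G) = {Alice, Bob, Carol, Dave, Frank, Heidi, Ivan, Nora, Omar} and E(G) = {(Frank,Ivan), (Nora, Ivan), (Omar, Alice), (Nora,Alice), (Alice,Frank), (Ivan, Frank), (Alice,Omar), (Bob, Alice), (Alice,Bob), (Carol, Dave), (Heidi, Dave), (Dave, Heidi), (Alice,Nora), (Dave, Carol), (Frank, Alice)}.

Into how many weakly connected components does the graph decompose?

2

From Alice: component {Alice, Bob, Frank, Ivan, Nora, Omar}.
From Carol: component {Carol, Dave, Heidi}.
That's 2 components.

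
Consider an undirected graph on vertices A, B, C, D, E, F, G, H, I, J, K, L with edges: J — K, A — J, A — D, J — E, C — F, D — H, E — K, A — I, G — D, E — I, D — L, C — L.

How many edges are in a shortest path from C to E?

Distance 0: C.
Distance 1: F, L.
Distance 2: D.
Distance 3: A, G, H.
Distance 4: I, J.
Distance 5: E, K — contains E.

5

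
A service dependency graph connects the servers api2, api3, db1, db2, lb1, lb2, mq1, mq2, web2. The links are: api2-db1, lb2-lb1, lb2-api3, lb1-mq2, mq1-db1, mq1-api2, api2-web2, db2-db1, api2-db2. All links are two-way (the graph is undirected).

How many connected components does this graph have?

From api2: component {api2, db1, db2, mq1, web2}.
From api3: component {api3, lb1, lb2, mq2}.
That's 2 components.

2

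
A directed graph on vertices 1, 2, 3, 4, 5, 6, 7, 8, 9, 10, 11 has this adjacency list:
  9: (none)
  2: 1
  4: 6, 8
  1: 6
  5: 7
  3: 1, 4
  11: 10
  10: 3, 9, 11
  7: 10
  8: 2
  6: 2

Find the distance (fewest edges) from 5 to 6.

5

Distance 0: 5.
Distance 1: 7.
Distance 2: 10.
Distance 3: 3, 9, 11.
Distance 4: 1, 4.
Distance 5: 6, 8 — contains 6.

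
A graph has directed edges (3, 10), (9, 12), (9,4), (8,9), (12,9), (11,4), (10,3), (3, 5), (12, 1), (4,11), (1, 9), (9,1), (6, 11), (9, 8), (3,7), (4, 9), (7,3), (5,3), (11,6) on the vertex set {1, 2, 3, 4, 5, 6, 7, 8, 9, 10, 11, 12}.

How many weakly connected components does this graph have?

3

From 1: component {1, 4, 6, 8, 9, 11, 12}.
From 2: component {2}.
From 3: component {3, 5, 7, 10}.
That's 3 components.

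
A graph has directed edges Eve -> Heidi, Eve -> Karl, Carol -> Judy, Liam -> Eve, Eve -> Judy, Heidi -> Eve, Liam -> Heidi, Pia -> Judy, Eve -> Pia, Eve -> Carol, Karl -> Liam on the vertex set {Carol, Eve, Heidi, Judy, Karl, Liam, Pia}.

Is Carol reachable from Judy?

Judy has no outgoing edges, so nothing is reachable from it.

No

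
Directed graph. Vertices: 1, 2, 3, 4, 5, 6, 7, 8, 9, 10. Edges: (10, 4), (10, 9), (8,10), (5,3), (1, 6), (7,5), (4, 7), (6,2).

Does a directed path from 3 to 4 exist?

No

3 has no outgoing edges, so nothing is reachable from it.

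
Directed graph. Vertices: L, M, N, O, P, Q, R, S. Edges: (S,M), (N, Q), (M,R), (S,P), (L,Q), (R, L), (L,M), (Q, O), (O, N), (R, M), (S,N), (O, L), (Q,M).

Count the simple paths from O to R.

3

O→L→M→R
O→L→Q→M→R
O→N→Q→M→R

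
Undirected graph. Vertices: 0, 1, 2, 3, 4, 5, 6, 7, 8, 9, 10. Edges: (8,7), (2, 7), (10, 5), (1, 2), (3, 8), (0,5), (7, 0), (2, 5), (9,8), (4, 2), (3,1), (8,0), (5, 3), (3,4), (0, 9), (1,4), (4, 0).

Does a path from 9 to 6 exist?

No

Explore from 9.
Distance 1: reach 0, 8.
Distance 2: reach 3, 4, 5, 7.
Distance 3: reach 1, 2, 10.
The search is exhausted without reaching 6; it lies in a different component.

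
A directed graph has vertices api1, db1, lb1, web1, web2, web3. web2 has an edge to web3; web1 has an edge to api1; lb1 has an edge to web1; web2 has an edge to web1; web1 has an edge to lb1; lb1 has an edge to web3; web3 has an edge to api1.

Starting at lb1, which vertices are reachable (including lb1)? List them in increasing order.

Start at lb1.
Its neighbours: web1, web3.
Then their neighbours: api1.
Nothing further is reachable.

api1, lb1, web1, web3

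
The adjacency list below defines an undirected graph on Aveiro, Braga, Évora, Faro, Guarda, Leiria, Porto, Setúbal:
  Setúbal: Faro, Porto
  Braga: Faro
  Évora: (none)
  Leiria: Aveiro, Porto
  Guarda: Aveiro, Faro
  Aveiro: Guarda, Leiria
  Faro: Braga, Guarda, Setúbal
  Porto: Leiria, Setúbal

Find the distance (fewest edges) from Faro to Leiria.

Distance 0: Faro.
Distance 1: Braga, Guarda, Setúbal.
Distance 2: Aveiro, Porto.
Distance 3: Leiria — contains Leiria.

3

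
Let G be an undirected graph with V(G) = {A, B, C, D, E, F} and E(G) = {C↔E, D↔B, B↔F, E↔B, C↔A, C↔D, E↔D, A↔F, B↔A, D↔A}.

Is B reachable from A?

Explore from A.
Distance 1: reach B, C, D, F.
Found B.

Yes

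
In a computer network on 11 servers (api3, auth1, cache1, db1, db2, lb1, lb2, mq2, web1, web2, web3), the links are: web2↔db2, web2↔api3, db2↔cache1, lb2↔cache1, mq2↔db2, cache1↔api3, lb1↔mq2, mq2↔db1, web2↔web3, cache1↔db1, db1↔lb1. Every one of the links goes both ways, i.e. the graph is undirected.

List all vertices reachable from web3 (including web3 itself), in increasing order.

Start at web3.
Its neighbours: web2.
Then their neighbours: api3, db2.
Then next layer: cache1, mq2.
Then next layer: db1, lb1, lb2.
Nothing further is reachable.

api3, cache1, db1, db2, lb1, lb2, mq2, web2, web3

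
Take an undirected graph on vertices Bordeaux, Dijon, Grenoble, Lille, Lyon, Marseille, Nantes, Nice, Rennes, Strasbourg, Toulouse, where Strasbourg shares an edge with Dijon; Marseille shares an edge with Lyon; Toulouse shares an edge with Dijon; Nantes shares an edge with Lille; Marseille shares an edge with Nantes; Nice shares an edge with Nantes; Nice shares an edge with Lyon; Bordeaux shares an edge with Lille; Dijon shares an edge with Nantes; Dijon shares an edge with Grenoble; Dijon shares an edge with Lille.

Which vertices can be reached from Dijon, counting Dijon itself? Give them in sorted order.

Start at Dijon.
Its neighbours: Grenoble, Lille, Nantes, Strasbourg, Toulouse.
Then their neighbours: Bordeaux, Marseille, Nice.
Then next layer: Lyon.
Nothing further is reachable.

Bordeaux, Dijon, Grenoble, Lille, Lyon, Marseille, Nantes, Nice, Strasbourg, Toulouse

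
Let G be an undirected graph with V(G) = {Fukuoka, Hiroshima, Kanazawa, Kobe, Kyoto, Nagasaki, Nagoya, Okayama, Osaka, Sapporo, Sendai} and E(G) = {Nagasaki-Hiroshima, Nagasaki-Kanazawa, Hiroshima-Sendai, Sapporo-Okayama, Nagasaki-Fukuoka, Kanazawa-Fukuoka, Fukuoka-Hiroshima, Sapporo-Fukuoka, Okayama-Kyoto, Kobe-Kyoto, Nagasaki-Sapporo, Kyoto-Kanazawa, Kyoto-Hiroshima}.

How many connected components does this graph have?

From Fukuoka: component {Fukuoka, Hiroshima, Kanazawa, Kobe, Kyoto, Nagasaki, Okayama, Sapporo, Sendai}.
From Nagoya: component {Nagoya}.
From Osaka: component {Osaka}.
That's 3 components.

3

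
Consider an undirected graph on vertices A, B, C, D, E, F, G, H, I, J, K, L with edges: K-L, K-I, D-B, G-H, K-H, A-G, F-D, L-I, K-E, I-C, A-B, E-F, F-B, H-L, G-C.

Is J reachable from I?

Explore from I.
Distance 1: reach C, K, L.
Distance 2: reach E, G, H.
Distance 3: reach A, F.
Distance 4: reach B, D.
The search is exhausted without reaching J; it lies in a different component.

No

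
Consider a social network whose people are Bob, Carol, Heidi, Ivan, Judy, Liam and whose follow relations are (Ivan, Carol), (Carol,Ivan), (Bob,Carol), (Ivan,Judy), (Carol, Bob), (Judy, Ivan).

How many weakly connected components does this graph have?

3

From Bob: component {Bob, Carol, Ivan, Judy}.
From Heidi: component {Heidi}.
From Liam: component {Liam}.
That's 3 components.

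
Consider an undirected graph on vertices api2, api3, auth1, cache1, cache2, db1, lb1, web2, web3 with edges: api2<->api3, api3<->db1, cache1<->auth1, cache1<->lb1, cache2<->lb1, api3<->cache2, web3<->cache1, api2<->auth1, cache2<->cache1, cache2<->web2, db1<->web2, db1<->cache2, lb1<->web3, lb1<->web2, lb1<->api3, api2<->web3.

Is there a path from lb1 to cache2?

Yes

Explore from lb1.
Distance 1: reach api3, cache1, cache2, web2, web3.
Found cache2.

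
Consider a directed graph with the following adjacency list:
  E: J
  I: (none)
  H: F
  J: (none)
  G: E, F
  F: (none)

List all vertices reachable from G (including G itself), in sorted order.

Start at G.
Its neighbours: E, F.
Then their neighbours: J.
Nothing further is reachable.

E, F, G, J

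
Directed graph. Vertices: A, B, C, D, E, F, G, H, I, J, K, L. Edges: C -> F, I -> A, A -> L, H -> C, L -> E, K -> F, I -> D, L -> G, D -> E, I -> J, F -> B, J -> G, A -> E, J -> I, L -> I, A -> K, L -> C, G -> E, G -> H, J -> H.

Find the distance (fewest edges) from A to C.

Distance 0: A.
Distance 1: E, K, L.
Distance 2: C, F, G, I — contains C.

2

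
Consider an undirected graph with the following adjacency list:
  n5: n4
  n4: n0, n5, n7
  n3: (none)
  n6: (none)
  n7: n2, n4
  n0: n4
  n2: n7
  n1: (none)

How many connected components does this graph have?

4

From n0: component {n0, n2, n4, n5, n7}.
From n1: component {n1}.
From n3: component {n3}.
From n6: component {n6}.
That's 4 components.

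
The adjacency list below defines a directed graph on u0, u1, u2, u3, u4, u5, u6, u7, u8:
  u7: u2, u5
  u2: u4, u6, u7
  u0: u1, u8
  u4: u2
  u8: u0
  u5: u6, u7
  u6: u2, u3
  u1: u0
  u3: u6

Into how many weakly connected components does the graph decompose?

From u0: component {u0, u1, u8}.
From u2: component {u2, u3, u4, u5, u6, u7}.
That's 2 components.

2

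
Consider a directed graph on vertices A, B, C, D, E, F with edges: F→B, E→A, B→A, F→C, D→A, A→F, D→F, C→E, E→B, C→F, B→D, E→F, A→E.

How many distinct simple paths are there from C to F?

6

C→E→A→F
C→E→B→A→F
C→E→B→D→A→F
C→E→B→D→F
C→E→F
C→F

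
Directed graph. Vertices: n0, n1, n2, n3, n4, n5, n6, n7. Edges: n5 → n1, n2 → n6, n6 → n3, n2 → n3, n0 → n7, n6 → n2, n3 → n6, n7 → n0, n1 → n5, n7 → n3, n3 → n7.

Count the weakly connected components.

3

From n0: component {n0, n2, n3, n6, n7}.
From n1: component {n1, n5}.
From n4: component {n4}.
That's 3 components.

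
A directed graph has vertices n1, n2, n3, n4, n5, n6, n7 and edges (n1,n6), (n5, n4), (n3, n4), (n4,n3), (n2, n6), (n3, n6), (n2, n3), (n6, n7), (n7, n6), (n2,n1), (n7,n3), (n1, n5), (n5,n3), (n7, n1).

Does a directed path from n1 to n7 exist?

Explore from n1.
Distance 1: reach n5, n6.
Distance 2: reach n3, n4, n7.
Found n7.

Yes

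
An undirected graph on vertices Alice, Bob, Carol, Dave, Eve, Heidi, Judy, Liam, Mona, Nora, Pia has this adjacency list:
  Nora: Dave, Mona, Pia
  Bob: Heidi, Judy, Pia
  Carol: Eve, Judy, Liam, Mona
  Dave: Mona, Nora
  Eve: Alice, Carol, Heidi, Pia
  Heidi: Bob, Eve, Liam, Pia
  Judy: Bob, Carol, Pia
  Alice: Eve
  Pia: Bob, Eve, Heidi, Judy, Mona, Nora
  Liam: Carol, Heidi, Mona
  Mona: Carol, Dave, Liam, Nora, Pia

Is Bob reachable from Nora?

Explore from Nora.
Distance 1: reach Dave, Mona, Pia.
Distance 2: reach Bob, Carol, Eve, Heidi, Judy, Liam.
Found Bob.

Yes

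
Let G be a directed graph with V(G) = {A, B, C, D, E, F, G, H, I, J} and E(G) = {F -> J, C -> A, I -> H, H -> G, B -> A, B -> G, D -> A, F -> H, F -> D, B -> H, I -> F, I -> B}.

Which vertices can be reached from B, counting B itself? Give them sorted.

Start at B.
Its neighbours: A, G, H.
Nothing further is reachable.

A, B, G, H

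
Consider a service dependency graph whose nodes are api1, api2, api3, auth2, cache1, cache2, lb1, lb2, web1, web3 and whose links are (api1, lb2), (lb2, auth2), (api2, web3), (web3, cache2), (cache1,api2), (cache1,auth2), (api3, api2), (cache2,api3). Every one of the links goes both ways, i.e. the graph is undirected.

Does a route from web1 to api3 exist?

No

web1 has no edges, so nothing is reachable from it.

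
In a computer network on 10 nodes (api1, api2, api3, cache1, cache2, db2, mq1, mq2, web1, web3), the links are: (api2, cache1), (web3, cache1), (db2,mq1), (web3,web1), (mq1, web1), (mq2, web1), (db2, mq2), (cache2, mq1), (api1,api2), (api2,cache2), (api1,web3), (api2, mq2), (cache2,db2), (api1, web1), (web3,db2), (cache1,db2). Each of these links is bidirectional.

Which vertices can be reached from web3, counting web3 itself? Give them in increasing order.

api1, api2, cache1, cache2, db2, mq1, mq2, web1, web3

Start at web3.
Its neighbours: api1, cache1, db2, web1.
Then their neighbours: api2, cache2, mq1, mq2.
Nothing further is reachable.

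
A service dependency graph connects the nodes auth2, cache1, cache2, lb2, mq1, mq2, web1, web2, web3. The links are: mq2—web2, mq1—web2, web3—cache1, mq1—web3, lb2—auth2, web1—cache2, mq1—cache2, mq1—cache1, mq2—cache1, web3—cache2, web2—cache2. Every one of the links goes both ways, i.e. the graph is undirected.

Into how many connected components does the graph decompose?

From auth2: component {auth2, lb2}.
From cache1: component {cache1, cache2, mq1, mq2, web1, web2, web3}.
That's 2 components.

2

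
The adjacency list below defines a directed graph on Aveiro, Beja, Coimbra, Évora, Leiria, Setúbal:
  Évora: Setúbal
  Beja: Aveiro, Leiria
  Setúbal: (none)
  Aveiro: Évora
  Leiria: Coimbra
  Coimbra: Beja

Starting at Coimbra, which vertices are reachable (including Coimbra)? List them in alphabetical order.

Start at Coimbra.
Its neighbours: Beja.
Then their neighbours: Aveiro, Leiria.
Then next layer: Évora.
Then next layer: Setúbal.
Every vertex is now reached.

Aveiro, Beja, Coimbra, Évora, Leiria, Setúbal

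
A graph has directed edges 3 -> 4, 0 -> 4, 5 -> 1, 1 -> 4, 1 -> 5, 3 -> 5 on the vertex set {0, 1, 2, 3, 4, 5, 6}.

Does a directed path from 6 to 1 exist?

6 has no outgoing edges, so nothing is reachable from it.

No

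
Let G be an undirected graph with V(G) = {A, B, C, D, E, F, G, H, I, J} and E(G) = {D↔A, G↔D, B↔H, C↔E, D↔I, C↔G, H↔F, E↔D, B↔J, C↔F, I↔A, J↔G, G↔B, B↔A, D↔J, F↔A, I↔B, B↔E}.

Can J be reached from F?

Explore from F.
Distance 1: reach A, C, H.
Distance 2: reach B, D, E, G, I.
Distance 3: reach J.
Found J.

Yes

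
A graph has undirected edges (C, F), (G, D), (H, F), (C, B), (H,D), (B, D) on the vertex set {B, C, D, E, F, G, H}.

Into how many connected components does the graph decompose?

2

From B: component {B, C, D, F, G, H}.
From E: component {E}.
That's 2 components.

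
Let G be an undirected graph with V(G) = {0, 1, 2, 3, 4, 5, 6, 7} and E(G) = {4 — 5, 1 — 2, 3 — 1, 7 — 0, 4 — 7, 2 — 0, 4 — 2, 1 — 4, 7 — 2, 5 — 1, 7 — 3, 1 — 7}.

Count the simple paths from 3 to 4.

3–1–2–0–7–4
3–1–2–4
3–1–2–7–4
3–1–4
3–1–5–4
3–1–7–0–2–4
3–1–7–2–4
3–1–7–4
... and 10 more.

18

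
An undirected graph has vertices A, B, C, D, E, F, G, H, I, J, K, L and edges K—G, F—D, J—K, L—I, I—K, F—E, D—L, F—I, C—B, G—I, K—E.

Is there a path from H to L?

No

H has no edges, so nothing is reachable from it.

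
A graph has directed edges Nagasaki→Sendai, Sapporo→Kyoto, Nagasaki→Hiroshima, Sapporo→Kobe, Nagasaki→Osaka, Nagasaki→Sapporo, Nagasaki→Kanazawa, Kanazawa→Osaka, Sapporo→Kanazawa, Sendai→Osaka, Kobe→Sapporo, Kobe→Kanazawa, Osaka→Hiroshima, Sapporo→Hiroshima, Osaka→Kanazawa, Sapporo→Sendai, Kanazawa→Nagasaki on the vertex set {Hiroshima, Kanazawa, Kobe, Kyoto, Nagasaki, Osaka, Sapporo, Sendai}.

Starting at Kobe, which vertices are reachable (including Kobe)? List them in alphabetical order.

Start at Kobe.
Its neighbours: Kanazawa, Sapporo.
Then their neighbours: Hiroshima, Kyoto, Nagasaki, Osaka, Sendai.
Every vertex is now reached.

Hiroshima, Kanazawa, Kobe, Kyoto, Nagasaki, Osaka, Sapporo, Sendai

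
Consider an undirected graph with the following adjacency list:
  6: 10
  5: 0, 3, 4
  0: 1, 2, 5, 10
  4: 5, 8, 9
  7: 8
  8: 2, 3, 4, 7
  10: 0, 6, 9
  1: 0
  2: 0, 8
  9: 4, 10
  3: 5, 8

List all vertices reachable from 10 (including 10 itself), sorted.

0, 1, 2, 3, 4, 5, 6, 7, 8, 9, 10

Start at 10.
Its neighbours: 0, 6, 9.
Then their neighbours: 1, 2, 4, 5.
Then next layer: 3, 8.
Then next layer: 7.
Every vertex is now reached.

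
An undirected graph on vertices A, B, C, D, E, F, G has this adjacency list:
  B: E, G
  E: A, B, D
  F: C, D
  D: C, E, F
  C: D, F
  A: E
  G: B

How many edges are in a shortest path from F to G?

Distance 0: F.
Distance 1: C, D.
Distance 2: E.
Distance 3: A, B.
Distance 4: G — contains G.

4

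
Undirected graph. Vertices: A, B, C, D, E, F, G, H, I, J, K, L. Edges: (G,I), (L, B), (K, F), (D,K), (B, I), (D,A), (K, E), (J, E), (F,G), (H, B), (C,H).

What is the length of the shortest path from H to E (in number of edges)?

Distance 0: H.
Distance 1: B, C.
Distance 2: I, L.
Distance 3: G.
Distance 4: F.
Distance 5: K.
Distance 6: D, E — contains E.

6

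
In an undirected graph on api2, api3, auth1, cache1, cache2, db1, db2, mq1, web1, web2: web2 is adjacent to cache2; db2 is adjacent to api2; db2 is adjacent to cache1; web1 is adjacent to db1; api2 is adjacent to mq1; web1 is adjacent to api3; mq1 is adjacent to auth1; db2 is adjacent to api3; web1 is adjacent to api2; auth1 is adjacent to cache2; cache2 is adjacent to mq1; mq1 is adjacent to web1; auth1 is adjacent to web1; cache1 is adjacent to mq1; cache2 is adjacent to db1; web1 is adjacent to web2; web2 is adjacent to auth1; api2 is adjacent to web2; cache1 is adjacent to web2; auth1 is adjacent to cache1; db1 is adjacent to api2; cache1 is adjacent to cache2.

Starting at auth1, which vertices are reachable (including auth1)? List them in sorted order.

Start at auth1.
Its neighbours: cache1, cache2, mq1, web1, web2.
Then their neighbours: api2, api3, db1, db2.
Every vertex is now reached.

api2, api3, auth1, cache1, cache2, db1, db2, mq1, web1, web2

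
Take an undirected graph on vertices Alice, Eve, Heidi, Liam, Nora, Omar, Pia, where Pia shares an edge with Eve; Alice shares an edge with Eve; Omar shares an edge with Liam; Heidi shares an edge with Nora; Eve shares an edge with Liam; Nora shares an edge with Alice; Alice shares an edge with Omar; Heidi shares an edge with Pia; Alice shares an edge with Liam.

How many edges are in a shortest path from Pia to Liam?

2

Distance 0: Pia.
Distance 1: Eve, Heidi.
Distance 2: Alice, Liam, Nora — contains Liam.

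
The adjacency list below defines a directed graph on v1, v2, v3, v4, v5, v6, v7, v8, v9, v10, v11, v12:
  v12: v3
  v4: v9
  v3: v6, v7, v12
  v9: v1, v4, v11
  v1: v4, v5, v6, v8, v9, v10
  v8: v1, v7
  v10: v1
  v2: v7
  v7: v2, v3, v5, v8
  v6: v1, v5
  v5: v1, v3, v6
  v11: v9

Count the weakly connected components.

1

From v1: component {v1, v2, v3, v4, v5, v6, v7, v8, v9, v10, v11, v12}.
That's 1 component.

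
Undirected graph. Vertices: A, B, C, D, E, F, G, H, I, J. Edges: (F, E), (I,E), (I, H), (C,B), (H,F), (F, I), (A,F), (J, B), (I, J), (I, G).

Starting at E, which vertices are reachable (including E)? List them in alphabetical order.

A, B, C, E, F, G, H, I, J

Start at E.
Its neighbours: F, I.
Then their neighbours: A, G, H, J.
Then next layer: B.
Then next layer: C.
Nothing further is reachable.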